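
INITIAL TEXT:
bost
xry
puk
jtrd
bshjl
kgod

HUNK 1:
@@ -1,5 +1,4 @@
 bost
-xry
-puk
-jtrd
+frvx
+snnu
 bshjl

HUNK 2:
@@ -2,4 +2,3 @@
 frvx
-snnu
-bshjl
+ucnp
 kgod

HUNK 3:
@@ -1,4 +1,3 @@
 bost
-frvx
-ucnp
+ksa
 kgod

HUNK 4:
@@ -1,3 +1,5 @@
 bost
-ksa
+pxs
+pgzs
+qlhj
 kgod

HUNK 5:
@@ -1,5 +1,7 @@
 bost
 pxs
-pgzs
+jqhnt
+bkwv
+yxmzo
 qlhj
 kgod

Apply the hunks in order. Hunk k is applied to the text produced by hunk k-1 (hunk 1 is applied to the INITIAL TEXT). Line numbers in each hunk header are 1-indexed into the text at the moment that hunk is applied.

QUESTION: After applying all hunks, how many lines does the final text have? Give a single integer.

Answer: 7

Derivation:
Hunk 1: at line 1 remove [xry,puk,jtrd] add [frvx,snnu] -> 5 lines: bost frvx snnu bshjl kgod
Hunk 2: at line 2 remove [snnu,bshjl] add [ucnp] -> 4 lines: bost frvx ucnp kgod
Hunk 3: at line 1 remove [frvx,ucnp] add [ksa] -> 3 lines: bost ksa kgod
Hunk 4: at line 1 remove [ksa] add [pxs,pgzs,qlhj] -> 5 lines: bost pxs pgzs qlhj kgod
Hunk 5: at line 1 remove [pgzs] add [jqhnt,bkwv,yxmzo] -> 7 lines: bost pxs jqhnt bkwv yxmzo qlhj kgod
Final line count: 7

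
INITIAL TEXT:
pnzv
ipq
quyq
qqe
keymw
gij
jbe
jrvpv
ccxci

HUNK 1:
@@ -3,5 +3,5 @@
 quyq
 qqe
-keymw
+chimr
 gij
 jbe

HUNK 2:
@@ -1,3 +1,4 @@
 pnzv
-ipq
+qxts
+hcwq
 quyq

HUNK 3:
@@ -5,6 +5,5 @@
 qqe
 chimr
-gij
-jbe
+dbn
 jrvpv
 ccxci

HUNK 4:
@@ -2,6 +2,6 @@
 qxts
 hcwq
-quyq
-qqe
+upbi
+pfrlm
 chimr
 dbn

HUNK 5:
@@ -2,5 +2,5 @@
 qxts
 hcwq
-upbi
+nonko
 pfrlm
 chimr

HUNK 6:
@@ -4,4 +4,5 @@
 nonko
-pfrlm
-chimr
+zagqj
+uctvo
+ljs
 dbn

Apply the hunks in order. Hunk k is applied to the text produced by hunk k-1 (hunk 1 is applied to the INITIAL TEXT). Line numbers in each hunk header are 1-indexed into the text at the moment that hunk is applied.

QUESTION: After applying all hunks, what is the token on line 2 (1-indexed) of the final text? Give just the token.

Hunk 1: at line 3 remove [keymw] add [chimr] -> 9 lines: pnzv ipq quyq qqe chimr gij jbe jrvpv ccxci
Hunk 2: at line 1 remove [ipq] add [qxts,hcwq] -> 10 lines: pnzv qxts hcwq quyq qqe chimr gij jbe jrvpv ccxci
Hunk 3: at line 5 remove [gij,jbe] add [dbn] -> 9 lines: pnzv qxts hcwq quyq qqe chimr dbn jrvpv ccxci
Hunk 4: at line 2 remove [quyq,qqe] add [upbi,pfrlm] -> 9 lines: pnzv qxts hcwq upbi pfrlm chimr dbn jrvpv ccxci
Hunk 5: at line 2 remove [upbi] add [nonko] -> 9 lines: pnzv qxts hcwq nonko pfrlm chimr dbn jrvpv ccxci
Hunk 6: at line 4 remove [pfrlm,chimr] add [zagqj,uctvo,ljs] -> 10 lines: pnzv qxts hcwq nonko zagqj uctvo ljs dbn jrvpv ccxci
Final line 2: qxts

Answer: qxts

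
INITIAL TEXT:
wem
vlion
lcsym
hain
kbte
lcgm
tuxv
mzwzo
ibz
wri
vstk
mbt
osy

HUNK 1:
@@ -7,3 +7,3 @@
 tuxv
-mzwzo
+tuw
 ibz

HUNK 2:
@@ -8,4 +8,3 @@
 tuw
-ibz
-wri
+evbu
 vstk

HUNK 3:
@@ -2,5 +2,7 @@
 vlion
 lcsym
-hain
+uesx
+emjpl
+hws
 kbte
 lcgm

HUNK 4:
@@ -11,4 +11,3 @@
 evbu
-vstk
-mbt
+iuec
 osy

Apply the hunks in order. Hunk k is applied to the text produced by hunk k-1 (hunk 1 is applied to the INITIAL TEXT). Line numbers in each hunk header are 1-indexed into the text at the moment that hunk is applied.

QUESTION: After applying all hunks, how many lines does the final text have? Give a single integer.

Answer: 13

Derivation:
Hunk 1: at line 7 remove [mzwzo] add [tuw] -> 13 lines: wem vlion lcsym hain kbte lcgm tuxv tuw ibz wri vstk mbt osy
Hunk 2: at line 8 remove [ibz,wri] add [evbu] -> 12 lines: wem vlion lcsym hain kbte lcgm tuxv tuw evbu vstk mbt osy
Hunk 3: at line 2 remove [hain] add [uesx,emjpl,hws] -> 14 lines: wem vlion lcsym uesx emjpl hws kbte lcgm tuxv tuw evbu vstk mbt osy
Hunk 4: at line 11 remove [vstk,mbt] add [iuec] -> 13 lines: wem vlion lcsym uesx emjpl hws kbte lcgm tuxv tuw evbu iuec osy
Final line count: 13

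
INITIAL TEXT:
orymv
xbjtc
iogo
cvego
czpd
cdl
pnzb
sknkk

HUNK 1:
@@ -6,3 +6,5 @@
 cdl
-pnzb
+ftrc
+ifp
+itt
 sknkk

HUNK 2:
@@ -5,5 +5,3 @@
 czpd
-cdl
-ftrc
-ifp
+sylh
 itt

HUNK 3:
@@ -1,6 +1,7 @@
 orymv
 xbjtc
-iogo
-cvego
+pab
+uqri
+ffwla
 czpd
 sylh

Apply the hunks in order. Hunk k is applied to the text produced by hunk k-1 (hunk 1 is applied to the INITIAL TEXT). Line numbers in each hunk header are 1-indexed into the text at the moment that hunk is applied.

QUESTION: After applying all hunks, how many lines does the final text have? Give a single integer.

Answer: 9

Derivation:
Hunk 1: at line 6 remove [pnzb] add [ftrc,ifp,itt] -> 10 lines: orymv xbjtc iogo cvego czpd cdl ftrc ifp itt sknkk
Hunk 2: at line 5 remove [cdl,ftrc,ifp] add [sylh] -> 8 lines: orymv xbjtc iogo cvego czpd sylh itt sknkk
Hunk 3: at line 1 remove [iogo,cvego] add [pab,uqri,ffwla] -> 9 lines: orymv xbjtc pab uqri ffwla czpd sylh itt sknkk
Final line count: 9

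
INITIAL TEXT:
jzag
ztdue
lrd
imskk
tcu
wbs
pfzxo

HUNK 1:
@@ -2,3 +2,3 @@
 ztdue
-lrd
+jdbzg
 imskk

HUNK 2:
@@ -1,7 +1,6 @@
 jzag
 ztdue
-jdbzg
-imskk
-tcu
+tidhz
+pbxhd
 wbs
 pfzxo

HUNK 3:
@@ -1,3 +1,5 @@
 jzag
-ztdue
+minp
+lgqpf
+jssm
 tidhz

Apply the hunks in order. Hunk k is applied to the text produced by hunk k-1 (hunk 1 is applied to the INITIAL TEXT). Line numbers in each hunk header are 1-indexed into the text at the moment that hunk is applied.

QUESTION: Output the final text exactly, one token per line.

Answer: jzag
minp
lgqpf
jssm
tidhz
pbxhd
wbs
pfzxo

Derivation:
Hunk 1: at line 2 remove [lrd] add [jdbzg] -> 7 lines: jzag ztdue jdbzg imskk tcu wbs pfzxo
Hunk 2: at line 1 remove [jdbzg,imskk,tcu] add [tidhz,pbxhd] -> 6 lines: jzag ztdue tidhz pbxhd wbs pfzxo
Hunk 3: at line 1 remove [ztdue] add [minp,lgqpf,jssm] -> 8 lines: jzag minp lgqpf jssm tidhz pbxhd wbs pfzxo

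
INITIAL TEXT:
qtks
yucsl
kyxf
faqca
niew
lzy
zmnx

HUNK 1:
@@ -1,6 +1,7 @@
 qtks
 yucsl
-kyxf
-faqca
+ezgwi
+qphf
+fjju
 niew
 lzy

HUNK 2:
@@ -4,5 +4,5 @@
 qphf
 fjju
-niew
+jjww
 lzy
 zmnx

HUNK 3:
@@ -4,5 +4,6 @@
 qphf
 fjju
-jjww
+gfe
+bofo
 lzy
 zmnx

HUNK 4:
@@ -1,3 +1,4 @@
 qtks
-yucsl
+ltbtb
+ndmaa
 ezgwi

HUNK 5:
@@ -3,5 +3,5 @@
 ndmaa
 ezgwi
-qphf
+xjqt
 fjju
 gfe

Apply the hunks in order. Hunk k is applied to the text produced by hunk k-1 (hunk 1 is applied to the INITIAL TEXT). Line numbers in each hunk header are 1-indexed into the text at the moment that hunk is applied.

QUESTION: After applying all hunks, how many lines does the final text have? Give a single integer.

Hunk 1: at line 1 remove [kyxf,faqca] add [ezgwi,qphf,fjju] -> 8 lines: qtks yucsl ezgwi qphf fjju niew lzy zmnx
Hunk 2: at line 4 remove [niew] add [jjww] -> 8 lines: qtks yucsl ezgwi qphf fjju jjww lzy zmnx
Hunk 3: at line 4 remove [jjww] add [gfe,bofo] -> 9 lines: qtks yucsl ezgwi qphf fjju gfe bofo lzy zmnx
Hunk 4: at line 1 remove [yucsl] add [ltbtb,ndmaa] -> 10 lines: qtks ltbtb ndmaa ezgwi qphf fjju gfe bofo lzy zmnx
Hunk 5: at line 3 remove [qphf] add [xjqt] -> 10 lines: qtks ltbtb ndmaa ezgwi xjqt fjju gfe bofo lzy zmnx
Final line count: 10

Answer: 10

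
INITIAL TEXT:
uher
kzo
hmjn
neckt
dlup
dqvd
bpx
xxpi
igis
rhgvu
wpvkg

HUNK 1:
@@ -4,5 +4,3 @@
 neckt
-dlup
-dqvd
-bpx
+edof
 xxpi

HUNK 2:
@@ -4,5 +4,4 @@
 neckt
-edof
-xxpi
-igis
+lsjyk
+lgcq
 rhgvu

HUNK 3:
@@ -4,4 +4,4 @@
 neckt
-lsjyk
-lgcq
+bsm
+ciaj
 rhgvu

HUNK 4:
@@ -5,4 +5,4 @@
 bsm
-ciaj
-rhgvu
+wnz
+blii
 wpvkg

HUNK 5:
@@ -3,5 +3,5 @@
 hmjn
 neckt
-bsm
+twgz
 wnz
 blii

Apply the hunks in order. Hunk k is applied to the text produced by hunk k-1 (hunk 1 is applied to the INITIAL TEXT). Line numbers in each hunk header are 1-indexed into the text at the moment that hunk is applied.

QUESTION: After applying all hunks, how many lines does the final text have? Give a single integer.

Hunk 1: at line 4 remove [dlup,dqvd,bpx] add [edof] -> 9 lines: uher kzo hmjn neckt edof xxpi igis rhgvu wpvkg
Hunk 2: at line 4 remove [edof,xxpi,igis] add [lsjyk,lgcq] -> 8 lines: uher kzo hmjn neckt lsjyk lgcq rhgvu wpvkg
Hunk 3: at line 4 remove [lsjyk,lgcq] add [bsm,ciaj] -> 8 lines: uher kzo hmjn neckt bsm ciaj rhgvu wpvkg
Hunk 4: at line 5 remove [ciaj,rhgvu] add [wnz,blii] -> 8 lines: uher kzo hmjn neckt bsm wnz blii wpvkg
Hunk 5: at line 3 remove [bsm] add [twgz] -> 8 lines: uher kzo hmjn neckt twgz wnz blii wpvkg
Final line count: 8

Answer: 8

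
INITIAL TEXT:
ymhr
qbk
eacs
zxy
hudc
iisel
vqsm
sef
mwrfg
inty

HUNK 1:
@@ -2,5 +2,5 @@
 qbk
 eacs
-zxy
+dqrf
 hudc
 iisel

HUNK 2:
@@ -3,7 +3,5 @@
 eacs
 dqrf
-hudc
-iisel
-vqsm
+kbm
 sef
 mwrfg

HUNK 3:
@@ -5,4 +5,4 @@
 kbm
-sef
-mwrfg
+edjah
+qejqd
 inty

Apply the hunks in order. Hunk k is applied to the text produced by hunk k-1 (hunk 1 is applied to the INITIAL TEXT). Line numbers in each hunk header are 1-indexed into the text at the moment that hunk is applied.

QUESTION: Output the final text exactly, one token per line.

Answer: ymhr
qbk
eacs
dqrf
kbm
edjah
qejqd
inty

Derivation:
Hunk 1: at line 2 remove [zxy] add [dqrf] -> 10 lines: ymhr qbk eacs dqrf hudc iisel vqsm sef mwrfg inty
Hunk 2: at line 3 remove [hudc,iisel,vqsm] add [kbm] -> 8 lines: ymhr qbk eacs dqrf kbm sef mwrfg inty
Hunk 3: at line 5 remove [sef,mwrfg] add [edjah,qejqd] -> 8 lines: ymhr qbk eacs dqrf kbm edjah qejqd inty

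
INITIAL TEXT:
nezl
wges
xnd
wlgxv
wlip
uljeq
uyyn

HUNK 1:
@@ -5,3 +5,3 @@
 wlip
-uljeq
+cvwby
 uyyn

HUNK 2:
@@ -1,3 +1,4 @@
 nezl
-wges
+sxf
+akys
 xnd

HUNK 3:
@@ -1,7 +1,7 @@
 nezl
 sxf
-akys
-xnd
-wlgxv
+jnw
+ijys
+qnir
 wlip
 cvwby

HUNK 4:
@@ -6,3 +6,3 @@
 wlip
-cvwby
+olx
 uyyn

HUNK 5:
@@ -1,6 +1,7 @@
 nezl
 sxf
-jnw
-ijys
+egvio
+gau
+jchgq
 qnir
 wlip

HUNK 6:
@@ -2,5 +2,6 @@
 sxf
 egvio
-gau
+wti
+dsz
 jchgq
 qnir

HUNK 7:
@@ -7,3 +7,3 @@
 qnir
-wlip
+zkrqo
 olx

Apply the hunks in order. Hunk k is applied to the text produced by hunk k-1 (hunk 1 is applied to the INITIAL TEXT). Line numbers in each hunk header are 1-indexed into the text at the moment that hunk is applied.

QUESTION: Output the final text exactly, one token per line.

Hunk 1: at line 5 remove [uljeq] add [cvwby] -> 7 lines: nezl wges xnd wlgxv wlip cvwby uyyn
Hunk 2: at line 1 remove [wges] add [sxf,akys] -> 8 lines: nezl sxf akys xnd wlgxv wlip cvwby uyyn
Hunk 3: at line 1 remove [akys,xnd,wlgxv] add [jnw,ijys,qnir] -> 8 lines: nezl sxf jnw ijys qnir wlip cvwby uyyn
Hunk 4: at line 6 remove [cvwby] add [olx] -> 8 lines: nezl sxf jnw ijys qnir wlip olx uyyn
Hunk 5: at line 1 remove [jnw,ijys] add [egvio,gau,jchgq] -> 9 lines: nezl sxf egvio gau jchgq qnir wlip olx uyyn
Hunk 6: at line 2 remove [gau] add [wti,dsz] -> 10 lines: nezl sxf egvio wti dsz jchgq qnir wlip olx uyyn
Hunk 7: at line 7 remove [wlip] add [zkrqo] -> 10 lines: nezl sxf egvio wti dsz jchgq qnir zkrqo olx uyyn

Answer: nezl
sxf
egvio
wti
dsz
jchgq
qnir
zkrqo
olx
uyyn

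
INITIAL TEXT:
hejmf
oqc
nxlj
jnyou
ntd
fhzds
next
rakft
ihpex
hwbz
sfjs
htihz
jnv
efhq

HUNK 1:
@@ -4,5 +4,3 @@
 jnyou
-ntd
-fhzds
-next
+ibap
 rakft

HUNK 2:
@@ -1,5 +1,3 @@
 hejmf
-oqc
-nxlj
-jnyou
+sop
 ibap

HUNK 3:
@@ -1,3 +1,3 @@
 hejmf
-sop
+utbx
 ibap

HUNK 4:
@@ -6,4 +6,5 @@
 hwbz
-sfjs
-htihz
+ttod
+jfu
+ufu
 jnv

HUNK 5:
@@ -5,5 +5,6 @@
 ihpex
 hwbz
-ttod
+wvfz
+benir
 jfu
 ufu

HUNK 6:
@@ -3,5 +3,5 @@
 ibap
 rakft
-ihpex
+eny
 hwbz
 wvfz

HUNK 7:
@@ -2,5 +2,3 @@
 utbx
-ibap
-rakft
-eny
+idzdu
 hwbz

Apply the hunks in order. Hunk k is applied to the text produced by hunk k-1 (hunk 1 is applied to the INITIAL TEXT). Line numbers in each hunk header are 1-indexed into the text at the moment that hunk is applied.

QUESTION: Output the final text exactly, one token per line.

Answer: hejmf
utbx
idzdu
hwbz
wvfz
benir
jfu
ufu
jnv
efhq

Derivation:
Hunk 1: at line 4 remove [ntd,fhzds,next] add [ibap] -> 12 lines: hejmf oqc nxlj jnyou ibap rakft ihpex hwbz sfjs htihz jnv efhq
Hunk 2: at line 1 remove [oqc,nxlj,jnyou] add [sop] -> 10 lines: hejmf sop ibap rakft ihpex hwbz sfjs htihz jnv efhq
Hunk 3: at line 1 remove [sop] add [utbx] -> 10 lines: hejmf utbx ibap rakft ihpex hwbz sfjs htihz jnv efhq
Hunk 4: at line 6 remove [sfjs,htihz] add [ttod,jfu,ufu] -> 11 lines: hejmf utbx ibap rakft ihpex hwbz ttod jfu ufu jnv efhq
Hunk 5: at line 5 remove [ttod] add [wvfz,benir] -> 12 lines: hejmf utbx ibap rakft ihpex hwbz wvfz benir jfu ufu jnv efhq
Hunk 6: at line 3 remove [ihpex] add [eny] -> 12 lines: hejmf utbx ibap rakft eny hwbz wvfz benir jfu ufu jnv efhq
Hunk 7: at line 2 remove [ibap,rakft,eny] add [idzdu] -> 10 lines: hejmf utbx idzdu hwbz wvfz benir jfu ufu jnv efhq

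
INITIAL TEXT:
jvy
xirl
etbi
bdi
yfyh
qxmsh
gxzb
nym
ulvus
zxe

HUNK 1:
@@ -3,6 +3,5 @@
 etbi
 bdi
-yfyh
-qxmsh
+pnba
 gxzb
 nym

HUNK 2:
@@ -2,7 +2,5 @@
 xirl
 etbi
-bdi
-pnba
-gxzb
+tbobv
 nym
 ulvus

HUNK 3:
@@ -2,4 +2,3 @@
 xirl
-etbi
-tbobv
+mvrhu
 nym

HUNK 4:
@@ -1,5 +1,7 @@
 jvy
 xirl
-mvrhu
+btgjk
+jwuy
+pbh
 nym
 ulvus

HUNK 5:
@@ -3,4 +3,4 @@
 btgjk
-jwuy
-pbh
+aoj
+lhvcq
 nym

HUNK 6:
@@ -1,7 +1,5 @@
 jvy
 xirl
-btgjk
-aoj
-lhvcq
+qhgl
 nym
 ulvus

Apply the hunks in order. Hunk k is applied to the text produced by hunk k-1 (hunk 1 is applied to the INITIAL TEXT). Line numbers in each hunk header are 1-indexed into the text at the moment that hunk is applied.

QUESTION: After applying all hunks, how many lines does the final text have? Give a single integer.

Hunk 1: at line 3 remove [yfyh,qxmsh] add [pnba] -> 9 lines: jvy xirl etbi bdi pnba gxzb nym ulvus zxe
Hunk 2: at line 2 remove [bdi,pnba,gxzb] add [tbobv] -> 7 lines: jvy xirl etbi tbobv nym ulvus zxe
Hunk 3: at line 2 remove [etbi,tbobv] add [mvrhu] -> 6 lines: jvy xirl mvrhu nym ulvus zxe
Hunk 4: at line 1 remove [mvrhu] add [btgjk,jwuy,pbh] -> 8 lines: jvy xirl btgjk jwuy pbh nym ulvus zxe
Hunk 5: at line 3 remove [jwuy,pbh] add [aoj,lhvcq] -> 8 lines: jvy xirl btgjk aoj lhvcq nym ulvus zxe
Hunk 6: at line 1 remove [btgjk,aoj,lhvcq] add [qhgl] -> 6 lines: jvy xirl qhgl nym ulvus zxe
Final line count: 6

Answer: 6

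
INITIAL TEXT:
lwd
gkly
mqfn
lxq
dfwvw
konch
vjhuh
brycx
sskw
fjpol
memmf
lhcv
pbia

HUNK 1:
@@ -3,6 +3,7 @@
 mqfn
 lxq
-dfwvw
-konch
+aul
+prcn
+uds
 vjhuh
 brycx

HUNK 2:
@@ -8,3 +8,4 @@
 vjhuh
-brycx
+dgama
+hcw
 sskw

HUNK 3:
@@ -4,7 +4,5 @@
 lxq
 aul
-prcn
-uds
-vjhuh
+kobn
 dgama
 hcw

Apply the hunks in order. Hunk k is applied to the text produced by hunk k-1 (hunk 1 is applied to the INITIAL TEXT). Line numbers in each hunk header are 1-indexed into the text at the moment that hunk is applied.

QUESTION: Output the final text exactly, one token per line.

Answer: lwd
gkly
mqfn
lxq
aul
kobn
dgama
hcw
sskw
fjpol
memmf
lhcv
pbia

Derivation:
Hunk 1: at line 3 remove [dfwvw,konch] add [aul,prcn,uds] -> 14 lines: lwd gkly mqfn lxq aul prcn uds vjhuh brycx sskw fjpol memmf lhcv pbia
Hunk 2: at line 8 remove [brycx] add [dgama,hcw] -> 15 lines: lwd gkly mqfn lxq aul prcn uds vjhuh dgama hcw sskw fjpol memmf lhcv pbia
Hunk 3: at line 4 remove [prcn,uds,vjhuh] add [kobn] -> 13 lines: lwd gkly mqfn lxq aul kobn dgama hcw sskw fjpol memmf lhcv pbia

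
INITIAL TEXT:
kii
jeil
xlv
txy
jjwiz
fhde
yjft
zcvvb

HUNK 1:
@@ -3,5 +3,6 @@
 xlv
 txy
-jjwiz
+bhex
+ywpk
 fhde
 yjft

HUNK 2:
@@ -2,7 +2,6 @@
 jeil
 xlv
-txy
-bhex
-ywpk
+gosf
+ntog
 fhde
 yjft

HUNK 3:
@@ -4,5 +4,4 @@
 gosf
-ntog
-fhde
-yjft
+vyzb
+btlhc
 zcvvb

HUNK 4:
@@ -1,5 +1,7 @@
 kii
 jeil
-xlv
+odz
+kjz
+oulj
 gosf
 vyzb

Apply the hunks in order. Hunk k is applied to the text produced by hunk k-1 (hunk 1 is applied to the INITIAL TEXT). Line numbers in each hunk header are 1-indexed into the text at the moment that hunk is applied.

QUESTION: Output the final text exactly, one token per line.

Hunk 1: at line 3 remove [jjwiz] add [bhex,ywpk] -> 9 lines: kii jeil xlv txy bhex ywpk fhde yjft zcvvb
Hunk 2: at line 2 remove [txy,bhex,ywpk] add [gosf,ntog] -> 8 lines: kii jeil xlv gosf ntog fhde yjft zcvvb
Hunk 3: at line 4 remove [ntog,fhde,yjft] add [vyzb,btlhc] -> 7 lines: kii jeil xlv gosf vyzb btlhc zcvvb
Hunk 4: at line 1 remove [xlv] add [odz,kjz,oulj] -> 9 lines: kii jeil odz kjz oulj gosf vyzb btlhc zcvvb

Answer: kii
jeil
odz
kjz
oulj
gosf
vyzb
btlhc
zcvvb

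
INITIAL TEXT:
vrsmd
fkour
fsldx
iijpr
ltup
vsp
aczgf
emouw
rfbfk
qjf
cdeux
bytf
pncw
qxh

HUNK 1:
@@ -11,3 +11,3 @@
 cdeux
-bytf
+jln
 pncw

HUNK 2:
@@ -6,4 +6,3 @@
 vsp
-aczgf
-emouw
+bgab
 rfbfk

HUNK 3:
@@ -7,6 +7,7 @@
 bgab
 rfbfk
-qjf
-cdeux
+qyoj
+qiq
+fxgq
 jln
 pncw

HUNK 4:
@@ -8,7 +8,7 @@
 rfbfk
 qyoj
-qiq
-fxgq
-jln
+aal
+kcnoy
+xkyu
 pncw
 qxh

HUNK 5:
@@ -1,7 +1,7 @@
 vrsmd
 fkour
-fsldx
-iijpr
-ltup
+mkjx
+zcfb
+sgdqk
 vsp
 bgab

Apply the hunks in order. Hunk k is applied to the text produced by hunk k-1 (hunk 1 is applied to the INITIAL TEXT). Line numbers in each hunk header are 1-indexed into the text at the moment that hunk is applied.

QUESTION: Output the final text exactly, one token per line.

Answer: vrsmd
fkour
mkjx
zcfb
sgdqk
vsp
bgab
rfbfk
qyoj
aal
kcnoy
xkyu
pncw
qxh

Derivation:
Hunk 1: at line 11 remove [bytf] add [jln] -> 14 lines: vrsmd fkour fsldx iijpr ltup vsp aczgf emouw rfbfk qjf cdeux jln pncw qxh
Hunk 2: at line 6 remove [aczgf,emouw] add [bgab] -> 13 lines: vrsmd fkour fsldx iijpr ltup vsp bgab rfbfk qjf cdeux jln pncw qxh
Hunk 3: at line 7 remove [qjf,cdeux] add [qyoj,qiq,fxgq] -> 14 lines: vrsmd fkour fsldx iijpr ltup vsp bgab rfbfk qyoj qiq fxgq jln pncw qxh
Hunk 4: at line 8 remove [qiq,fxgq,jln] add [aal,kcnoy,xkyu] -> 14 lines: vrsmd fkour fsldx iijpr ltup vsp bgab rfbfk qyoj aal kcnoy xkyu pncw qxh
Hunk 5: at line 1 remove [fsldx,iijpr,ltup] add [mkjx,zcfb,sgdqk] -> 14 lines: vrsmd fkour mkjx zcfb sgdqk vsp bgab rfbfk qyoj aal kcnoy xkyu pncw qxh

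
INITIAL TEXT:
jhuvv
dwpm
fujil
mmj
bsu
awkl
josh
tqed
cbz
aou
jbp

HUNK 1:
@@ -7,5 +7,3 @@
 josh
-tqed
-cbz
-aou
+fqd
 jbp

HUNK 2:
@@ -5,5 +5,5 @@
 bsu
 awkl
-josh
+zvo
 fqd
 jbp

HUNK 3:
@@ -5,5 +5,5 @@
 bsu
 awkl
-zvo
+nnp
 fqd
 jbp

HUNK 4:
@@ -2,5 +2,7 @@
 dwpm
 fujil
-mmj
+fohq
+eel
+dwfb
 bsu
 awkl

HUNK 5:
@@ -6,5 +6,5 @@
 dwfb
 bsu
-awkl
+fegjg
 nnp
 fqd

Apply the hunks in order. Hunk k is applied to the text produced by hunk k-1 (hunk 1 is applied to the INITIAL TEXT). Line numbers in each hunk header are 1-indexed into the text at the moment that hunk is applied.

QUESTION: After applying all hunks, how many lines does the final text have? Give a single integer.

Hunk 1: at line 7 remove [tqed,cbz,aou] add [fqd] -> 9 lines: jhuvv dwpm fujil mmj bsu awkl josh fqd jbp
Hunk 2: at line 5 remove [josh] add [zvo] -> 9 lines: jhuvv dwpm fujil mmj bsu awkl zvo fqd jbp
Hunk 3: at line 5 remove [zvo] add [nnp] -> 9 lines: jhuvv dwpm fujil mmj bsu awkl nnp fqd jbp
Hunk 4: at line 2 remove [mmj] add [fohq,eel,dwfb] -> 11 lines: jhuvv dwpm fujil fohq eel dwfb bsu awkl nnp fqd jbp
Hunk 5: at line 6 remove [awkl] add [fegjg] -> 11 lines: jhuvv dwpm fujil fohq eel dwfb bsu fegjg nnp fqd jbp
Final line count: 11

Answer: 11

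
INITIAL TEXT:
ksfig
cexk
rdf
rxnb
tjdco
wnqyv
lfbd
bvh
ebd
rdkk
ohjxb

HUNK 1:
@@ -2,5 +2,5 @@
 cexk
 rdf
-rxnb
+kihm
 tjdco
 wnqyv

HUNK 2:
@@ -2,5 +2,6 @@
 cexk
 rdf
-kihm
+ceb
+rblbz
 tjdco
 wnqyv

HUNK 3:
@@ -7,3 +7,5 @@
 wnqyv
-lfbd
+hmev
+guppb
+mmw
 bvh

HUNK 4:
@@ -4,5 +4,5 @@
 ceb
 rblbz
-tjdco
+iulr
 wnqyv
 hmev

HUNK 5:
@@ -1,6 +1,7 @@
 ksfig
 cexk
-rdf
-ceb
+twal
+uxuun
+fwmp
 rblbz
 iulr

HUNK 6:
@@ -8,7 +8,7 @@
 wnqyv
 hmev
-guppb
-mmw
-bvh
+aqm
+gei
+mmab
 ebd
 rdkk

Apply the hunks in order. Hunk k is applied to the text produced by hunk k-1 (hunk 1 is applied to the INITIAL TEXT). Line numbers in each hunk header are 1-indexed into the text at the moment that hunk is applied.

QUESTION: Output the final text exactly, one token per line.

Hunk 1: at line 2 remove [rxnb] add [kihm] -> 11 lines: ksfig cexk rdf kihm tjdco wnqyv lfbd bvh ebd rdkk ohjxb
Hunk 2: at line 2 remove [kihm] add [ceb,rblbz] -> 12 lines: ksfig cexk rdf ceb rblbz tjdco wnqyv lfbd bvh ebd rdkk ohjxb
Hunk 3: at line 7 remove [lfbd] add [hmev,guppb,mmw] -> 14 lines: ksfig cexk rdf ceb rblbz tjdco wnqyv hmev guppb mmw bvh ebd rdkk ohjxb
Hunk 4: at line 4 remove [tjdco] add [iulr] -> 14 lines: ksfig cexk rdf ceb rblbz iulr wnqyv hmev guppb mmw bvh ebd rdkk ohjxb
Hunk 5: at line 1 remove [rdf,ceb] add [twal,uxuun,fwmp] -> 15 lines: ksfig cexk twal uxuun fwmp rblbz iulr wnqyv hmev guppb mmw bvh ebd rdkk ohjxb
Hunk 6: at line 8 remove [guppb,mmw,bvh] add [aqm,gei,mmab] -> 15 lines: ksfig cexk twal uxuun fwmp rblbz iulr wnqyv hmev aqm gei mmab ebd rdkk ohjxb

Answer: ksfig
cexk
twal
uxuun
fwmp
rblbz
iulr
wnqyv
hmev
aqm
gei
mmab
ebd
rdkk
ohjxb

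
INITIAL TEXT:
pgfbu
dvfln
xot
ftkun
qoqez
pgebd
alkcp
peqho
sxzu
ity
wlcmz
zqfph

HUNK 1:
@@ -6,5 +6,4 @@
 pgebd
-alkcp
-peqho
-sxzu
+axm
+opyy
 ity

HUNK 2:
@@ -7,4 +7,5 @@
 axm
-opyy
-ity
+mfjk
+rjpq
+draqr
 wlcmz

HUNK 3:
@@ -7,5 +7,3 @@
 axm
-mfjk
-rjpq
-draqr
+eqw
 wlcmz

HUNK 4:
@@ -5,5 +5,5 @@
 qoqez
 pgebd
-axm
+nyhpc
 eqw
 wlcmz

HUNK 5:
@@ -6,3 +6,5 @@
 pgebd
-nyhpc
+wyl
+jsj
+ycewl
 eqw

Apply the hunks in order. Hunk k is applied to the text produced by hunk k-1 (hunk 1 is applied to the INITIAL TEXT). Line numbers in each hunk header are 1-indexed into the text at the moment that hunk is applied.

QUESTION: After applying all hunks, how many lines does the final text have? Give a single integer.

Hunk 1: at line 6 remove [alkcp,peqho,sxzu] add [axm,opyy] -> 11 lines: pgfbu dvfln xot ftkun qoqez pgebd axm opyy ity wlcmz zqfph
Hunk 2: at line 7 remove [opyy,ity] add [mfjk,rjpq,draqr] -> 12 lines: pgfbu dvfln xot ftkun qoqez pgebd axm mfjk rjpq draqr wlcmz zqfph
Hunk 3: at line 7 remove [mfjk,rjpq,draqr] add [eqw] -> 10 lines: pgfbu dvfln xot ftkun qoqez pgebd axm eqw wlcmz zqfph
Hunk 4: at line 5 remove [axm] add [nyhpc] -> 10 lines: pgfbu dvfln xot ftkun qoqez pgebd nyhpc eqw wlcmz zqfph
Hunk 5: at line 6 remove [nyhpc] add [wyl,jsj,ycewl] -> 12 lines: pgfbu dvfln xot ftkun qoqez pgebd wyl jsj ycewl eqw wlcmz zqfph
Final line count: 12

Answer: 12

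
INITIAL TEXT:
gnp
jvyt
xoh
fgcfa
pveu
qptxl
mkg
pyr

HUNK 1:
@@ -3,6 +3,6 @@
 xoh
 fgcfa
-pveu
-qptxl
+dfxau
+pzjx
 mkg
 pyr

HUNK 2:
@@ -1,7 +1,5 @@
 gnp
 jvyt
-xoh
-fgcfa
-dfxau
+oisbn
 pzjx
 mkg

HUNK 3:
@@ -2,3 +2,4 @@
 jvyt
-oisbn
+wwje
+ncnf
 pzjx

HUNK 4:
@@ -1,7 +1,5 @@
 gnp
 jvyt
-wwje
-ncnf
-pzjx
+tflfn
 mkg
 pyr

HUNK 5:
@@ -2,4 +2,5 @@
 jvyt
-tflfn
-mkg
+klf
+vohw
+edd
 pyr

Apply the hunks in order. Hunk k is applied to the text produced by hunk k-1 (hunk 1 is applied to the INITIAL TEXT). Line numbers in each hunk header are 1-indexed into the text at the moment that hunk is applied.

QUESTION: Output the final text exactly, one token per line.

Answer: gnp
jvyt
klf
vohw
edd
pyr

Derivation:
Hunk 1: at line 3 remove [pveu,qptxl] add [dfxau,pzjx] -> 8 lines: gnp jvyt xoh fgcfa dfxau pzjx mkg pyr
Hunk 2: at line 1 remove [xoh,fgcfa,dfxau] add [oisbn] -> 6 lines: gnp jvyt oisbn pzjx mkg pyr
Hunk 3: at line 2 remove [oisbn] add [wwje,ncnf] -> 7 lines: gnp jvyt wwje ncnf pzjx mkg pyr
Hunk 4: at line 1 remove [wwje,ncnf,pzjx] add [tflfn] -> 5 lines: gnp jvyt tflfn mkg pyr
Hunk 5: at line 2 remove [tflfn,mkg] add [klf,vohw,edd] -> 6 lines: gnp jvyt klf vohw edd pyr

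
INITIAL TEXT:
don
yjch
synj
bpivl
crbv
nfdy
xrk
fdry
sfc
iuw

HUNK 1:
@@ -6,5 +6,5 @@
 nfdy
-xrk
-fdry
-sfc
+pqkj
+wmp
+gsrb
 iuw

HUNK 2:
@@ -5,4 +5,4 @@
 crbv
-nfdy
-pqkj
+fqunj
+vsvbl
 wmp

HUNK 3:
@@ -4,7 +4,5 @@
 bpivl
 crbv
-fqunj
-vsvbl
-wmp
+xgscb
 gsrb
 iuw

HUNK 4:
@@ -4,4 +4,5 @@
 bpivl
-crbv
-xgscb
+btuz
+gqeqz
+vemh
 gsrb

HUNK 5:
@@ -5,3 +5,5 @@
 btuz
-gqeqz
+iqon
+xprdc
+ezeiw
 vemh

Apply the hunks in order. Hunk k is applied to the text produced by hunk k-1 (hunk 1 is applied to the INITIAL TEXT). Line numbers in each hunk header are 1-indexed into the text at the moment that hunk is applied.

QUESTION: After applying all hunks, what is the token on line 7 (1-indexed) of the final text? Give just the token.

Answer: xprdc

Derivation:
Hunk 1: at line 6 remove [xrk,fdry,sfc] add [pqkj,wmp,gsrb] -> 10 lines: don yjch synj bpivl crbv nfdy pqkj wmp gsrb iuw
Hunk 2: at line 5 remove [nfdy,pqkj] add [fqunj,vsvbl] -> 10 lines: don yjch synj bpivl crbv fqunj vsvbl wmp gsrb iuw
Hunk 3: at line 4 remove [fqunj,vsvbl,wmp] add [xgscb] -> 8 lines: don yjch synj bpivl crbv xgscb gsrb iuw
Hunk 4: at line 4 remove [crbv,xgscb] add [btuz,gqeqz,vemh] -> 9 lines: don yjch synj bpivl btuz gqeqz vemh gsrb iuw
Hunk 5: at line 5 remove [gqeqz] add [iqon,xprdc,ezeiw] -> 11 lines: don yjch synj bpivl btuz iqon xprdc ezeiw vemh gsrb iuw
Final line 7: xprdc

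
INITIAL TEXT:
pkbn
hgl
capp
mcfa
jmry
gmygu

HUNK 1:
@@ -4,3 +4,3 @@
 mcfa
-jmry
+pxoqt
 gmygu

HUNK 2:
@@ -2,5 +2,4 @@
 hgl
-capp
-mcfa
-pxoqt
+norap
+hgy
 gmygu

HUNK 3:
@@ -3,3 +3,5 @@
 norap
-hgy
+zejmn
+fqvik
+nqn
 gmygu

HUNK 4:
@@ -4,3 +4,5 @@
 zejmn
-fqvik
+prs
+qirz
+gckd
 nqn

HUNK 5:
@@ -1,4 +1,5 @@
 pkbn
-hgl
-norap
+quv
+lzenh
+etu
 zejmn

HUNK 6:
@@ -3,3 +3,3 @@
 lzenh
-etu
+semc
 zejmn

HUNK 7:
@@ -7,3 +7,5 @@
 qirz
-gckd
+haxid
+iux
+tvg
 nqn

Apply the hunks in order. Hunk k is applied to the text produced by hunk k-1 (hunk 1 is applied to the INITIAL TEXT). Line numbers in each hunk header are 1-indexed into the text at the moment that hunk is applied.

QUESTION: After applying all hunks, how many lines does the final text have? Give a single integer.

Answer: 12

Derivation:
Hunk 1: at line 4 remove [jmry] add [pxoqt] -> 6 lines: pkbn hgl capp mcfa pxoqt gmygu
Hunk 2: at line 2 remove [capp,mcfa,pxoqt] add [norap,hgy] -> 5 lines: pkbn hgl norap hgy gmygu
Hunk 3: at line 3 remove [hgy] add [zejmn,fqvik,nqn] -> 7 lines: pkbn hgl norap zejmn fqvik nqn gmygu
Hunk 4: at line 4 remove [fqvik] add [prs,qirz,gckd] -> 9 lines: pkbn hgl norap zejmn prs qirz gckd nqn gmygu
Hunk 5: at line 1 remove [hgl,norap] add [quv,lzenh,etu] -> 10 lines: pkbn quv lzenh etu zejmn prs qirz gckd nqn gmygu
Hunk 6: at line 3 remove [etu] add [semc] -> 10 lines: pkbn quv lzenh semc zejmn prs qirz gckd nqn gmygu
Hunk 7: at line 7 remove [gckd] add [haxid,iux,tvg] -> 12 lines: pkbn quv lzenh semc zejmn prs qirz haxid iux tvg nqn gmygu
Final line count: 12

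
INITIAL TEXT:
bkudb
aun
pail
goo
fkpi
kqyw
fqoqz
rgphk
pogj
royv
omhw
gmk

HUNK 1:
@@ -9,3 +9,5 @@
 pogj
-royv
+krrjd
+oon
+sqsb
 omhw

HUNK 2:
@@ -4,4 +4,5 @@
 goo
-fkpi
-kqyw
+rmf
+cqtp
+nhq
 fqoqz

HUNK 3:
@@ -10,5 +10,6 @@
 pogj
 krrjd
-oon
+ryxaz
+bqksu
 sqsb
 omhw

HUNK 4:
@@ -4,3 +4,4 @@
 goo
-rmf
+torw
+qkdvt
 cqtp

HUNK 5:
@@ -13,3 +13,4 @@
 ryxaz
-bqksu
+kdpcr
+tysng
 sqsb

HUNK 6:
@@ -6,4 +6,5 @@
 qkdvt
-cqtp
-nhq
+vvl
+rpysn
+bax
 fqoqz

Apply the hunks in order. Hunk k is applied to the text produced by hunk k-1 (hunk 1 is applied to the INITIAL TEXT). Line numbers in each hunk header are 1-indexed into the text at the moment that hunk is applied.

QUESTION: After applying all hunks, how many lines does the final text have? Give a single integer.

Hunk 1: at line 9 remove [royv] add [krrjd,oon,sqsb] -> 14 lines: bkudb aun pail goo fkpi kqyw fqoqz rgphk pogj krrjd oon sqsb omhw gmk
Hunk 2: at line 4 remove [fkpi,kqyw] add [rmf,cqtp,nhq] -> 15 lines: bkudb aun pail goo rmf cqtp nhq fqoqz rgphk pogj krrjd oon sqsb omhw gmk
Hunk 3: at line 10 remove [oon] add [ryxaz,bqksu] -> 16 lines: bkudb aun pail goo rmf cqtp nhq fqoqz rgphk pogj krrjd ryxaz bqksu sqsb omhw gmk
Hunk 4: at line 4 remove [rmf] add [torw,qkdvt] -> 17 lines: bkudb aun pail goo torw qkdvt cqtp nhq fqoqz rgphk pogj krrjd ryxaz bqksu sqsb omhw gmk
Hunk 5: at line 13 remove [bqksu] add [kdpcr,tysng] -> 18 lines: bkudb aun pail goo torw qkdvt cqtp nhq fqoqz rgphk pogj krrjd ryxaz kdpcr tysng sqsb omhw gmk
Hunk 6: at line 6 remove [cqtp,nhq] add [vvl,rpysn,bax] -> 19 lines: bkudb aun pail goo torw qkdvt vvl rpysn bax fqoqz rgphk pogj krrjd ryxaz kdpcr tysng sqsb omhw gmk
Final line count: 19

Answer: 19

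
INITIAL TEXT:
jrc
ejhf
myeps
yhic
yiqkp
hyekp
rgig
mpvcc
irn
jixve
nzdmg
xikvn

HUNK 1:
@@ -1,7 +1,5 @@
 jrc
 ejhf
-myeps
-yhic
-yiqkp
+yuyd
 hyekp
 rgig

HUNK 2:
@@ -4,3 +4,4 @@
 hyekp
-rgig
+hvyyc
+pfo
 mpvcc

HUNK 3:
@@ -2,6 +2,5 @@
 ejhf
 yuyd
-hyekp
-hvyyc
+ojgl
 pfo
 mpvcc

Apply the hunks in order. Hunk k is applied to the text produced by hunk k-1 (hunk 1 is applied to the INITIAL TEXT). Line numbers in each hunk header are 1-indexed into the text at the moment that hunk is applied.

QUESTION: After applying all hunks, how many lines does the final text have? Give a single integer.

Answer: 10

Derivation:
Hunk 1: at line 1 remove [myeps,yhic,yiqkp] add [yuyd] -> 10 lines: jrc ejhf yuyd hyekp rgig mpvcc irn jixve nzdmg xikvn
Hunk 2: at line 4 remove [rgig] add [hvyyc,pfo] -> 11 lines: jrc ejhf yuyd hyekp hvyyc pfo mpvcc irn jixve nzdmg xikvn
Hunk 3: at line 2 remove [hyekp,hvyyc] add [ojgl] -> 10 lines: jrc ejhf yuyd ojgl pfo mpvcc irn jixve nzdmg xikvn
Final line count: 10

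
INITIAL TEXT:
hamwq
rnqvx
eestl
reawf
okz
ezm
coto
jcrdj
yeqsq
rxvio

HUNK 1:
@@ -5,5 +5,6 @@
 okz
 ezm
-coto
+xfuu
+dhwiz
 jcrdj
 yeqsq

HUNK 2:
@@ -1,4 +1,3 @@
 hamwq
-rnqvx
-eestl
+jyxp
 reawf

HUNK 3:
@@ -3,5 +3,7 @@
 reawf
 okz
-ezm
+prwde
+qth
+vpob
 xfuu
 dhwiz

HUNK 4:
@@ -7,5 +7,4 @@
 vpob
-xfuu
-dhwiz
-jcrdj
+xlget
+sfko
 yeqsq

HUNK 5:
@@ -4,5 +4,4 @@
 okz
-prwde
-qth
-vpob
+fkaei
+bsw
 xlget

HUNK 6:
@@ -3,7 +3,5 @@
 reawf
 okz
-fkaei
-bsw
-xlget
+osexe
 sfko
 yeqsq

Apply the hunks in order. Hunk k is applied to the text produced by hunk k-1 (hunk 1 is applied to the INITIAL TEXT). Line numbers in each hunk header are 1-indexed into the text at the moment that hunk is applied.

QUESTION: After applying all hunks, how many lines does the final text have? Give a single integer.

Hunk 1: at line 5 remove [coto] add [xfuu,dhwiz] -> 11 lines: hamwq rnqvx eestl reawf okz ezm xfuu dhwiz jcrdj yeqsq rxvio
Hunk 2: at line 1 remove [rnqvx,eestl] add [jyxp] -> 10 lines: hamwq jyxp reawf okz ezm xfuu dhwiz jcrdj yeqsq rxvio
Hunk 3: at line 3 remove [ezm] add [prwde,qth,vpob] -> 12 lines: hamwq jyxp reawf okz prwde qth vpob xfuu dhwiz jcrdj yeqsq rxvio
Hunk 4: at line 7 remove [xfuu,dhwiz,jcrdj] add [xlget,sfko] -> 11 lines: hamwq jyxp reawf okz prwde qth vpob xlget sfko yeqsq rxvio
Hunk 5: at line 4 remove [prwde,qth,vpob] add [fkaei,bsw] -> 10 lines: hamwq jyxp reawf okz fkaei bsw xlget sfko yeqsq rxvio
Hunk 6: at line 3 remove [fkaei,bsw,xlget] add [osexe] -> 8 lines: hamwq jyxp reawf okz osexe sfko yeqsq rxvio
Final line count: 8

Answer: 8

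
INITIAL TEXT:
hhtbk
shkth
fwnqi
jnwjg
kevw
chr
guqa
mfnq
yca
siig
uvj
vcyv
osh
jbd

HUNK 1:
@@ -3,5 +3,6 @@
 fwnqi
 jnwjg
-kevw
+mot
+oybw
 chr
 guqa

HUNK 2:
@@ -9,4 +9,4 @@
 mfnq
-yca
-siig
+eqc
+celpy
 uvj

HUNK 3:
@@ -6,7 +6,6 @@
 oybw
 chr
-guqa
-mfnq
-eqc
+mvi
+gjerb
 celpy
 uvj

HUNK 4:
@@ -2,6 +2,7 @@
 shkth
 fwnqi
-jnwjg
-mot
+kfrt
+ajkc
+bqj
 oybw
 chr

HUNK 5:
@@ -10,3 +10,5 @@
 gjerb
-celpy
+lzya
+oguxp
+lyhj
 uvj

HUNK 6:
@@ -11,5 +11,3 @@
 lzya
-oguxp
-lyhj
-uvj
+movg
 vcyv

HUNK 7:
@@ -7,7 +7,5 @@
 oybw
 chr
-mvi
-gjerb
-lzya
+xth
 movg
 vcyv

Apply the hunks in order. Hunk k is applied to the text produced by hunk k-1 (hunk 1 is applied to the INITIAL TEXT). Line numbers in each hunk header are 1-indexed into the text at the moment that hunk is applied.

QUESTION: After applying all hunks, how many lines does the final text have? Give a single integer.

Hunk 1: at line 3 remove [kevw] add [mot,oybw] -> 15 lines: hhtbk shkth fwnqi jnwjg mot oybw chr guqa mfnq yca siig uvj vcyv osh jbd
Hunk 2: at line 9 remove [yca,siig] add [eqc,celpy] -> 15 lines: hhtbk shkth fwnqi jnwjg mot oybw chr guqa mfnq eqc celpy uvj vcyv osh jbd
Hunk 3: at line 6 remove [guqa,mfnq,eqc] add [mvi,gjerb] -> 14 lines: hhtbk shkth fwnqi jnwjg mot oybw chr mvi gjerb celpy uvj vcyv osh jbd
Hunk 4: at line 2 remove [jnwjg,mot] add [kfrt,ajkc,bqj] -> 15 lines: hhtbk shkth fwnqi kfrt ajkc bqj oybw chr mvi gjerb celpy uvj vcyv osh jbd
Hunk 5: at line 10 remove [celpy] add [lzya,oguxp,lyhj] -> 17 lines: hhtbk shkth fwnqi kfrt ajkc bqj oybw chr mvi gjerb lzya oguxp lyhj uvj vcyv osh jbd
Hunk 6: at line 11 remove [oguxp,lyhj,uvj] add [movg] -> 15 lines: hhtbk shkth fwnqi kfrt ajkc bqj oybw chr mvi gjerb lzya movg vcyv osh jbd
Hunk 7: at line 7 remove [mvi,gjerb,lzya] add [xth] -> 13 lines: hhtbk shkth fwnqi kfrt ajkc bqj oybw chr xth movg vcyv osh jbd
Final line count: 13

Answer: 13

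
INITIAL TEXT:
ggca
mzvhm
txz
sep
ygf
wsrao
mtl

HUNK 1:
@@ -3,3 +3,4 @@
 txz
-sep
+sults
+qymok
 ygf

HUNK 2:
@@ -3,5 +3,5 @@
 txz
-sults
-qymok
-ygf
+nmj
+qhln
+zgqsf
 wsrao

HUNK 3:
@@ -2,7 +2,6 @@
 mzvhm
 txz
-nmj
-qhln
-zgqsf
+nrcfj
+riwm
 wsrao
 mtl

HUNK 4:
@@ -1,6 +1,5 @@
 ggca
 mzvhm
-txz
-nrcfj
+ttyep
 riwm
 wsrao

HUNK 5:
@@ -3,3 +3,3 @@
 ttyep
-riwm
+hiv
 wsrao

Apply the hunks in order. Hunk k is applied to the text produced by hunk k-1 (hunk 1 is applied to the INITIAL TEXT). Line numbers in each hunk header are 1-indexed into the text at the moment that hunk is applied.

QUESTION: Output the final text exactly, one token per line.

Hunk 1: at line 3 remove [sep] add [sults,qymok] -> 8 lines: ggca mzvhm txz sults qymok ygf wsrao mtl
Hunk 2: at line 3 remove [sults,qymok,ygf] add [nmj,qhln,zgqsf] -> 8 lines: ggca mzvhm txz nmj qhln zgqsf wsrao mtl
Hunk 3: at line 2 remove [nmj,qhln,zgqsf] add [nrcfj,riwm] -> 7 lines: ggca mzvhm txz nrcfj riwm wsrao mtl
Hunk 4: at line 1 remove [txz,nrcfj] add [ttyep] -> 6 lines: ggca mzvhm ttyep riwm wsrao mtl
Hunk 5: at line 3 remove [riwm] add [hiv] -> 6 lines: ggca mzvhm ttyep hiv wsrao mtl

Answer: ggca
mzvhm
ttyep
hiv
wsrao
mtl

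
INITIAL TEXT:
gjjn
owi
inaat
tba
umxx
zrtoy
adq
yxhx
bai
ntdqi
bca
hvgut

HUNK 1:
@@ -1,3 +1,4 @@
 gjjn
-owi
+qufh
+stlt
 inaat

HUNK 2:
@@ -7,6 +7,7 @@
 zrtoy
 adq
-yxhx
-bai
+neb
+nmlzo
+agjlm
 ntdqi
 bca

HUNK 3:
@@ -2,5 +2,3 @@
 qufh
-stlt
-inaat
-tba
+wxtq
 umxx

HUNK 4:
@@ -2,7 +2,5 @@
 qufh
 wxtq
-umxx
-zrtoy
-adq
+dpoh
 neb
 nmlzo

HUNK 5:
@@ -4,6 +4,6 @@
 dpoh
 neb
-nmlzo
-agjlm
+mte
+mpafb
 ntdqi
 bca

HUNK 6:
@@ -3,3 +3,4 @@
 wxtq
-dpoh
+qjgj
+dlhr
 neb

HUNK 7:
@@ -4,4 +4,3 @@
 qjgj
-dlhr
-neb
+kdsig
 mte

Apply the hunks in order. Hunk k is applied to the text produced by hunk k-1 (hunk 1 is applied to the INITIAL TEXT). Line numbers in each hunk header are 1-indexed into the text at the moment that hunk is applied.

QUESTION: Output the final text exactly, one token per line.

Hunk 1: at line 1 remove [owi] add [qufh,stlt] -> 13 lines: gjjn qufh stlt inaat tba umxx zrtoy adq yxhx bai ntdqi bca hvgut
Hunk 2: at line 7 remove [yxhx,bai] add [neb,nmlzo,agjlm] -> 14 lines: gjjn qufh stlt inaat tba umxx zrtoy adq neb nmlzo agjlm ntdqi bca hvgut
Hunk 3: at line 2 remove [stlt,inaat,tba] add [wxtq] -> 12 lines: gjjn qufh wxtq umxx zrtoy adq neb nmlzo agjlm ntdqi bca hvgut
Hunk 4: at line 2 remove [umxx,zrtoy,adq] add [dpoh] -> 10 lines: gjjn qufh wxtq dpoh neb nmlzo agjlm ntdqi bca hvgut
Hunk 5: at line 4 remove [nmlzo,agjlm] add [mte,mpafb] -> 10 lines: gjjn qufh wxtq dpoh neb mte mpafb ntdqi bca hvgut
Hunk 6: at line 3 remove [dpoh] add [qjgj,dlhr] -> 11 lines: gjjn qufh wxtq qjgj dlhr neb mte mpafb ntdqi bca hvgut
Hunk 7: at line 4 remove [dlhr,neb] add [kdsig] -> 10 lines: gjjn qufh wxtq qjgj kdsig mte mpafb ntdqi bca hvgut

Answer: gjjn
qufh
wxtq
qjgj
kdsig
mte
mpafb
ntdqi
bca
hvgut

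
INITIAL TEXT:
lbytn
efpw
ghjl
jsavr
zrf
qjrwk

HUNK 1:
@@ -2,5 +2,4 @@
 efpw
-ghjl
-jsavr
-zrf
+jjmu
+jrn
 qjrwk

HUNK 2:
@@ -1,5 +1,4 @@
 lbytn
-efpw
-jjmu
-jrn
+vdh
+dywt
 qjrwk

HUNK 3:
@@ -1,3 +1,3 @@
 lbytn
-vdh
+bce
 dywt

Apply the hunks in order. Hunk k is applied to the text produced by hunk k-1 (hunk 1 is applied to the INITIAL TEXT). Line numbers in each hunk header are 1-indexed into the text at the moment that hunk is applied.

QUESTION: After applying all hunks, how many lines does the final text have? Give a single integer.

Answer: 4

Derivation:
Hunk 1: at line 2 remove [ghjl,jsavr,zrf] add [jjmu,jrn] -> 5 lines: lbytn efpw jjmu jrn qjrwk
Hunk 2: at line 1 remove [efpw,jjmu,jrn] add [vdh,dywt] -> 4 lines: lbytn vdh dywt qjrwk
Hunk 3: at line 1 remove [vdh] add [bce] -> 4 lines: lbytn bce dywt qjrwk
Final line count: 4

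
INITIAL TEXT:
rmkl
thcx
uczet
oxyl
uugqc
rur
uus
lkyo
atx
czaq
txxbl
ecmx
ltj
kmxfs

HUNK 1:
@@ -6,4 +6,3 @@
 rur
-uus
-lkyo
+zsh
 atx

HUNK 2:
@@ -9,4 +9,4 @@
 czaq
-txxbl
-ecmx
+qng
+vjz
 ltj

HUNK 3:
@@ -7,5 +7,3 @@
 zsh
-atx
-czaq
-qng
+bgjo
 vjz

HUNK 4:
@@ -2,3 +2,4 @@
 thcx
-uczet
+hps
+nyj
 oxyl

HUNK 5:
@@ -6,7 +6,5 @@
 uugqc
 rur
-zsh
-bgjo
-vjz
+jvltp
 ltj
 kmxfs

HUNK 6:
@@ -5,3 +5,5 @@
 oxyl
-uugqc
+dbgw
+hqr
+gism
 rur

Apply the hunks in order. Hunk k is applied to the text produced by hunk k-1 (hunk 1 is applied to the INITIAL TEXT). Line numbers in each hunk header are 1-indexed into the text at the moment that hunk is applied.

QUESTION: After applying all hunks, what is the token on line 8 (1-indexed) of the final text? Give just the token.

Hunk 1: at line 6 remove [uus,lkyo] add [zsh] -> 13 lines: rmkl thcx uczet oxyl uugqc rur zsh atx czaq txxbl ecmx ltj kmxfs
Hunk 2: at line 9 remove [txxbl,ecmx] add [qng,vjz] -> 13 lines: rmkl thcx uczet oxyl uugqc rur zsh atx czaq qng vjz ltj kmxfs
Hunk 3: at line 7 remove [atx,czaq,qng] add [bgjo] -> 11 lines: rmkl thcx uczet oxyl uugqc rur zsh bgjo vjz ltj kmxfs
Hunk 4: at line 2 remove [uczet] add [hps,nyj] -> 12 lines: rmkl thcx hps nyj oxyl uugqc rur zsh bgjo vjz ltj kmxfs
Hunk 5: at line 6 remove [zsh,bgjo,vjz] add [jvltp] -> 10 lines: rmkl thcx hps nyj oxyl uugqc rur jvltp ltj kmxfs
Hunk 6: at line 5 remove [uugqc] add [dbgw,hqr,gism] -> 12 lines: rmkl thcx hps nyj oxyl dbgw hqr gism rur jvltp ltj kmxfs
Final line 8: gism

Answer: gism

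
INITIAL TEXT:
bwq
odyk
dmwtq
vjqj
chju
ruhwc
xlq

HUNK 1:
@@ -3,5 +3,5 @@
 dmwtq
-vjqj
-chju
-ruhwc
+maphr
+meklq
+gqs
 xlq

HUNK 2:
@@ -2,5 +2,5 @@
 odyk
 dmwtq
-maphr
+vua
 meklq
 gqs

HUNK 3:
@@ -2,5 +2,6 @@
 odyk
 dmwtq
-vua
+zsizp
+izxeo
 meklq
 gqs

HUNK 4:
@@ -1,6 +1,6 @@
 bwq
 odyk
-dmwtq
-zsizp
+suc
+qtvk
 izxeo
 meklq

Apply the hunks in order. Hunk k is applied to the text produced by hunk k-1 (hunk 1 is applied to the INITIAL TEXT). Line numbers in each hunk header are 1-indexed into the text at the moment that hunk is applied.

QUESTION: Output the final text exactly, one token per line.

Hunk 1: at line 3 remove [vjqj,chju,ruhwc] add [maphr,meklq,gqs] -> 7 lines: bwq odyk dmwtq maphr meklq gqs xlq
Hunk 2: at line 2 remove [maphr] add [vua] -> 7 lines: bwq odyk dmwtq vua meklq gqs xlq
Hunk 3: at line 2 remove [vua] add [zsizp,izxeo] -> 8 lines: bwq odyk dmwtq zsizp izxeo meklq gqs xlq
Hunk 4: at line 1 remove [dmwtq,zsizp] add [suc,qtvk] -> 8 lines: bwq odyk suc qtvk izxeo meklq gqs xlq

Answer: bwq
odyk
suc
qtvk
izxeo
meklq
gqs
xlq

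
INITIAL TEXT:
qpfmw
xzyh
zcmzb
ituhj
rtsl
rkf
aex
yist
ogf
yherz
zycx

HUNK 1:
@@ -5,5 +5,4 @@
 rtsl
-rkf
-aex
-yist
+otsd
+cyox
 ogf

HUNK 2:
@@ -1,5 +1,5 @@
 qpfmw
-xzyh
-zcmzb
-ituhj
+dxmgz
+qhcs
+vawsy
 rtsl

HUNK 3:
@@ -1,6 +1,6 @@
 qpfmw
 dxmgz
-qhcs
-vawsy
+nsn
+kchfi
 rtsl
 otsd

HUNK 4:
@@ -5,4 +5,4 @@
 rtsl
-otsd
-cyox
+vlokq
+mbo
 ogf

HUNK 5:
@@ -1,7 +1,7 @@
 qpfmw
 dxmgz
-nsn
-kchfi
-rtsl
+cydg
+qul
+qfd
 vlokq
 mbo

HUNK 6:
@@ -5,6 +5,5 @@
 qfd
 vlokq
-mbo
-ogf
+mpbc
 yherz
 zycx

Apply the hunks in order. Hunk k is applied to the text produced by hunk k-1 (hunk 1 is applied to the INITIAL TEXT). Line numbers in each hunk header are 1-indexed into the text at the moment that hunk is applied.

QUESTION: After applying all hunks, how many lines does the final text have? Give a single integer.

Hunk 1: at line 5 remove [rkf,aex,yist] add [otsd,cyox] -> 10 lines: qpfmw xzyh zcmzb ituhj rtsl otsd cyox ogf yherz zycx
Hunk 2: at line 1 remove [xzyh,zcmzb,ituhj] add [dxmgz,qhcs,vawsy] -> 10 lines: qpfmw dxmgz qhcs vawsy rtsl otsd cyox ogf yherz zycx
Hunk 3: at line 1 remove [qhcs,vawsy] add [nsn,kchfi] -> 10 lines: qpfmw dxmgz nsn kchfi rtsl otsd cyox ogf yherz zycx
Hunk 4: at line 5 remove [otsd,cyox] add [vlokq,mbo] -> 10 lines: qpfmw dxmgz nsn kchfi rtsl vlokq mbo ogf yherz zycx
Hunk 5: at line 1 remove [nsn,kchfi,rtsl] add [cydg,qul,qfd] -> 10 lines: qpfmw dxmgz cydg qul qfd vlokq mbo ogf yherz zycx
Hunk 6: at line 5 remove [mbo,ogf] add [mpbc] -> 9 lines: qpfmw dxmgz cydg qul qfd vlokq mpbc yherz zycx
Final line count: 9

Answer: 9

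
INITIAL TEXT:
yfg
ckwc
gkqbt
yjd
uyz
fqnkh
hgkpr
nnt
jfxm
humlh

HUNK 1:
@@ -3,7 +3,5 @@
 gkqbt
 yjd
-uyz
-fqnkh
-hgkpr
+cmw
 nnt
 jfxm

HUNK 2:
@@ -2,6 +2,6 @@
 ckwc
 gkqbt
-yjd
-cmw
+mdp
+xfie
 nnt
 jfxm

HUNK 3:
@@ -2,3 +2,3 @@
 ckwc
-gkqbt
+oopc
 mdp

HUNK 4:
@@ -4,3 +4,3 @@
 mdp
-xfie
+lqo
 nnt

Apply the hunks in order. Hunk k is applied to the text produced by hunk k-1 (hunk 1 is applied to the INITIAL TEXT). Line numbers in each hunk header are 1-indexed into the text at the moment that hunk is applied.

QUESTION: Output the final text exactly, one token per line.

Answer: yfg
ckwc
oopc
mdp
lqo
nnt
jfxm
humlh

Derivation:
Hunk 1: at line 3 remove [uyz,fqnkh,hgkpr] add [cmw] -> 8 lines: yfg ckwc gkqbt yjd cmw nnt jfxm humlh
Hunk 2: at line 2 remove [yjd,cmw] add [mdp,xfie] -> 8 lines: yfg ckwc gkqbt mdp xfie nnt jfxm humlh
Hunk 3: at line 2 remove [gkqbt] add [oopc] -> 8 lines: yfg ckwc oopc mdp xfie nnt jfxm humlh
Hunk 4: at line 4 remove [xfie] add [lqo] -> 8 lines: yfg ckwc oopc mdp lqo nnt jfxm humlh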